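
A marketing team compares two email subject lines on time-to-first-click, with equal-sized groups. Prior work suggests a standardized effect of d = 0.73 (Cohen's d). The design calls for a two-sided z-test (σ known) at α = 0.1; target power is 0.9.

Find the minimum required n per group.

For power 0.9 need Φ(δ − z_{0.05}) = 0.9, so δ = z_{0.05} + z_{0.10} = 1.645 + 1.282 = 2.926.
(Ignoring the negligible lower-tail rejection probability gives the usual closed-form inversion.)
δ = d·√(n/2) ⇒ n = 2(δ/d)² = 2 × (2.926 / 0.73)² = 32.14.
Rounding up, n = 33 per group.

n = 33 per group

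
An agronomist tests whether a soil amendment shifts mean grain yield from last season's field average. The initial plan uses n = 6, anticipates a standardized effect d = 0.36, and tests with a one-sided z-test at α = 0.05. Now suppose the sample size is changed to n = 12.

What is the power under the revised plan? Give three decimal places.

With n = 12: δ = d·√n = 0.36 × √12 = 1.2471. Critical value z_{0.05} = 1.645.
Revised power = P(Z > 1.645 − δ) = Φ(-0.398) = 0.3454.

Power ≈ 0.345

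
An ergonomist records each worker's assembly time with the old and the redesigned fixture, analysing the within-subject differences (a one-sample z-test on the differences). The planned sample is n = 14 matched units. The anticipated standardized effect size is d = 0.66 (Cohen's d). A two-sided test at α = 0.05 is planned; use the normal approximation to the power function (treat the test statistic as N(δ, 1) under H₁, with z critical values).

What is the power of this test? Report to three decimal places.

Noncentrality parameter: δ = d·√n = 0.66 × √14 = 2.4695
Critical value for a two-sided test at α = 0.05: z_{α/2} = 1.960.
Power = Φ(δ − 1.960) + Φ(−δ − 1.960) = Φ(0.510) + Φ(-4.429) = 0.6948 + 0.0000 = 0.6948.

Power ≈ 0.695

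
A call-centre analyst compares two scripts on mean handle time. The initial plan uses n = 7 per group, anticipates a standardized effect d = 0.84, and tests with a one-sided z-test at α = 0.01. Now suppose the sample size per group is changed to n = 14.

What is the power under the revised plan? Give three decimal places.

Power ≈ 0.459

With n = 14 per group: δ = d·√(n/2) = 0.84 × √(14/2) = 2.2224. Critical value z_{0.01} = 2.326.
Revised power = Φ(δ − 2.326) = Φ(-0.104) = 0.4586.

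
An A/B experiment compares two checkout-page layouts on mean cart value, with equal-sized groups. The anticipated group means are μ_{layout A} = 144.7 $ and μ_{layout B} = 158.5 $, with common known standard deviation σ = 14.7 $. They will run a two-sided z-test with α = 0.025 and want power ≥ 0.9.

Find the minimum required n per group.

Standardized effect: d = |μ_{layout A} − μ_{layout B}| / σ = |144.7 − 158.5| / 14.7 = 0.9388
For power 0.9 need Φ(δ − z_{0.0125}) = 0.9, so δ = z_{0.0125} + z_{0.10} = 2.241 + 1.282 = 3.523.
(Ignoring the negligible lower-tail rejection probability gives the usual closed-form inversion.)
δ = d·√(n/2) ⇒ n = 2(δ/d)² = 2 × (3.523 / 0.9388)² = 28.17.
Round up to the next whole unit.

n = 29 per group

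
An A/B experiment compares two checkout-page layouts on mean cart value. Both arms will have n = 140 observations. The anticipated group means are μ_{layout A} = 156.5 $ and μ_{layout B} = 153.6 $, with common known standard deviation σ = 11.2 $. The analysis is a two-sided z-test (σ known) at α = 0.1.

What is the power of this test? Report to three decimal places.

Power ≈ 0.699

Standardized effect: d = |μ_{layout A} − μ_{layout B}| / σ = |156.5 − 153.6| / 11.2 = 0.2589
Noncentrality parameter: δ = d·√(n/2) = 0.2589 × √(140/2) = 2.1664
Two-sided α = 0.1 → critical value z_{0.05} = 1.645.
Power = Φ(δ − 1.645) + Φ(−δ − 1.645) = Φ(0.521) + Φ(-3.811) = 0.6990 + 0.0001 = 0.6991.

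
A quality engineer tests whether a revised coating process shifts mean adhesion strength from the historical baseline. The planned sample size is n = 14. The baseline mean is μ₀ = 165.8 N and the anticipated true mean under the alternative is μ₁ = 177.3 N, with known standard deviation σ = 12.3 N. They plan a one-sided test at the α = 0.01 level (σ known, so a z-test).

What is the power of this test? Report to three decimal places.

Power ≈ 0.879

Standardized effect: d = |μ₁ − μ₀| / σ = |177.3 − 165.8| / 12.3 = 0.9350
Noncentrality parameter: δ = d·√n = 0.9350 × √14 = 3.4983
Critical value for a one-sided test at α = 0.01: z_α = 2.326.
Power = P(Z > 2.326 − δ) = Φ(1.172) = 0.8794.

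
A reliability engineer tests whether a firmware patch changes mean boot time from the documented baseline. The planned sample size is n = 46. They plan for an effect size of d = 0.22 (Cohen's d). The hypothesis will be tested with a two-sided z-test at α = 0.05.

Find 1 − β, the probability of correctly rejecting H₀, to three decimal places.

Power ≈ 0.320

Noncentrality parameter: δ = d·√n = 0.22 × √46 = 1.4921
Two-sided α = 0.05 → critical value z_{0.025} = 1.960.
Power = Φ(δ − 1.960) + Φ(−δ − 1.960) = Φ(-0.468) + Φ(-3.452) = 0.3199 + 0.0003 = 0.3202.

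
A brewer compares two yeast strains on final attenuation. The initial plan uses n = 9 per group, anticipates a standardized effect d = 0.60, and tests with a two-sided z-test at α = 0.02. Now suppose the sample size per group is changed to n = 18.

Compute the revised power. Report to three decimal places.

With n = 18 per group: δ = d·√(n/2) = 0.60 × √(18/2) = 1.8000. Critical value z_{0.01} = 2.326.
Revised power = Φ(δ − 2.326) + Φ(−δ − 2.326) = Φ(-0.526) + Φ(-4.126) = 0.2993 + 0.0000 = 0.2993.

Power ≈ 0.299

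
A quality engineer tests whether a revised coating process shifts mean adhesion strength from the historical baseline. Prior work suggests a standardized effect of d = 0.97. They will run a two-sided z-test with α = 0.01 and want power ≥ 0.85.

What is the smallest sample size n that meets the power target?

n = 14

Set Φ(δ − 2.576) = 0.85; then δ − 2.576 = Φ⁻¹(0.85) = 1.036, giving δ = 3.612.
(For δ > 0 the lower-tail rejection region contributes negligibly to power, so the one-term inversion is standard.)
δ = d·√n ⇒ n = (δ/d)² = (3.612 / 0.97)² = 13.87.
Round up to the next whole unit.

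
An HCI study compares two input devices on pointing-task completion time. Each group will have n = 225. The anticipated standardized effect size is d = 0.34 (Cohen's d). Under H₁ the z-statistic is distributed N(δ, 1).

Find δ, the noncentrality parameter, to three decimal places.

δ = d·√(n/2) = 0.34 × √(225/2) = 3.6062

δ ≈ 3.606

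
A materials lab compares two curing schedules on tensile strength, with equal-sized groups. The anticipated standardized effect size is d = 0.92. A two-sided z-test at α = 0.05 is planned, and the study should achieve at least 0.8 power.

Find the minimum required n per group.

n = 19 per group

For power 0.8 need Φ(δ − z_{0.025}) = 0.8, so δ = z_{0.025} + z_{0.20} = 1.960 + 0.842 = 2.802.
(For δ > 0 the lower-tail rejection region contributes negligibly to power, so the one-term inversion is standard.)
δ = d·√(n/2) ⇒ n = 2(δ/d)² = 2 × (2.802 / 0.92)² = 18.55.
Round up to the next whole unit.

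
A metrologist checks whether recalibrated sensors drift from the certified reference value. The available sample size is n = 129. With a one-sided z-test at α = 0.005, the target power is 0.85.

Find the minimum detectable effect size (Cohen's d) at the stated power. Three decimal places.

d ≈ 0.318

Need Φ(δ − 2.576) = 0.85, so δ = 2.576 + 1.036 = 3.612.
δ = d·√n ⇒ d = δ/√n = 3.612/√129 = 0.3180.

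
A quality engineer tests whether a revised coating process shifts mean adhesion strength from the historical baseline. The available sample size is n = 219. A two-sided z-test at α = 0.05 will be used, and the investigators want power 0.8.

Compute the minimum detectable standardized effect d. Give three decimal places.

d ≈ 0.189

Need Φ(δ − 1.960) = 0.8, so δ = 1.960 + 0.842 = 2.802.
(The second rejection-region term Φ(−δ − z_{α/2}) is negligible and dropped.)
δ = d·√n ⇒ d = δ/√n = 2.802/√219 = 0.1893.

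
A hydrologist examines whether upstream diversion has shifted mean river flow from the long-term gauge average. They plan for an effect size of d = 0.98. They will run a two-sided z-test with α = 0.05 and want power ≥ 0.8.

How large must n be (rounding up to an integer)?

n = 9

Set Φ(δ − 1.960) = 0.8; then δ − 1.960 = Φ⁻¹(0.8) = 0.842, giving δ = 2.802.
(Ignoring the negligible lower-tail rejection probability gives the usual closed-form inversion.)
δ = d·√n ⇒ n = (δ/d)² = (2.802 / 0.98)² = 8.17.
Round up to the next whole unit.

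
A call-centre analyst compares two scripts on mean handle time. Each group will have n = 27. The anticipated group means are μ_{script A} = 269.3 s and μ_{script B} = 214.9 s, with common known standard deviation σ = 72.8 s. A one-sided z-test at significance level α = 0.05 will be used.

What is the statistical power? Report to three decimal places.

Standardized effect: d = |μ_{script A} − μ_{script B}| / σ = |269.3 − 214.9| / 72.8 = 0.7473
Noncentrality parameter: δ = d·√(n/2) = 0.7473 × √(27/2) = 2.7456
Critical value for a one-sided test at α = 0.05: z_α = 1.645.
Power = Φ(δ − 1.645) = Φ(1.101) = 0.8645.

Power ≈ 0.864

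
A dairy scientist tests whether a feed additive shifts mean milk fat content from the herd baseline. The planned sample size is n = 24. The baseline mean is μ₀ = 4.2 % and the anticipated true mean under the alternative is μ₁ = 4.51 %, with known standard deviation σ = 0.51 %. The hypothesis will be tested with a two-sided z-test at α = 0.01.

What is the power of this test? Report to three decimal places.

Power ≈ 0.656

Standardized effect: d = |μ₁ − μ₀| / σ = |4.51 − 4.2| / 0.51 = 0.6078
Noncentrality parameter: δ = d·√n = 0.6078 × √24 = 2.9778
Critical value for a two-sided test at α = 0.01: z_{α/2} = 2.576.
Power = Φ(δ − 2.576) + Φ(−δ − 2.576) = Φ(0.402) + Φ(-5.554) = 0.6562 + 0.0000 = 0.6562.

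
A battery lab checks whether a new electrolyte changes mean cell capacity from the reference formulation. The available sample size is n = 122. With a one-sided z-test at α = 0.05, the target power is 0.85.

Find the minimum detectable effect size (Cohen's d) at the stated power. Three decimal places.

d ≈ 0.243

Required noncentrality: δ = z_{0.05} + z_{0.15} = 1.645 + 1.036 = 2.681.
δ = d·√n ⇒ d = δ/√n = 2.681/√122 = 0.2428.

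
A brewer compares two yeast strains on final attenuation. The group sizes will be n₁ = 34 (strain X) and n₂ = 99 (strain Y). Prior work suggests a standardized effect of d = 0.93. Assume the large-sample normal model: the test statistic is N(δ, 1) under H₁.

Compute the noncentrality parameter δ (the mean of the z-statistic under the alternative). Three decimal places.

The noncentrality parameter scales effect size by the design's sample-size factor: δ = d / √(1/n₁ + 1/n₂) = 0.93 / √(1/34 + 1/99) = 4.6786

δ ≈ 4.679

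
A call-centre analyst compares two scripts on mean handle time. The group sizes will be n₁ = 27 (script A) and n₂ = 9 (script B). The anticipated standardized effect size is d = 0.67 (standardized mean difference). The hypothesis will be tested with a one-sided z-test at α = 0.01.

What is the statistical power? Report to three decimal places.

Noncentrality parameter: δ = d / √(1/n₁ + 1/n₂) = 0.67 / √(1/27 + 1/9) = 1.7407
One-sided α = 0.01 → critical value z_{0.01} = 2.326.
Power = P(Z > 2.326 − δ) = Φ(-0.586) = 0.2791.

Power ≈ 0.279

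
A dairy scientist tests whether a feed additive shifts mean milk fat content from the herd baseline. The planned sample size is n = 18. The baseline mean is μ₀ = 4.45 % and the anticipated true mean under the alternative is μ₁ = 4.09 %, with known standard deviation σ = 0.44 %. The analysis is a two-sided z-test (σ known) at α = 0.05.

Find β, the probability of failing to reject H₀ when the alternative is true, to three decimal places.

β ≈ 0.065

Standardized effect: d = |μ₁ − μ₀| / σ = |4.09 − 4.45| / 0.44 = 0.8182
Noncentrality parameter: λ = d·√n = 0.8182 × √18 = 3.4713
Two-sided α = 0.05 → critical value z_{0.025} = 1.960.
Power = Φ(λ − 1.960) + Φ(−λ − 1.960) = Φ(1.511) + Φ(-5.431) = 0.9346 + 0.0000 = 0.9346.
Type II error: β = 1 − power = 1 − 0.9346 = 0.0654.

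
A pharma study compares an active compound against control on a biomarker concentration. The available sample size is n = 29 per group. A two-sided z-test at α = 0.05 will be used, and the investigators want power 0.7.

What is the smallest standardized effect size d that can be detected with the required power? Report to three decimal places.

d ≈ 0.652

Required noncentrality: δ = z_{0.025} + z_{0.30} = 1.960 + 0.524 = 2.484.
(Lower-tail contribution to power is negligible for δ > 0.)
δ = d·√(n/2) ⇒ d = δ/√(n/2) = 2.484/√(29/2) = 0.6524.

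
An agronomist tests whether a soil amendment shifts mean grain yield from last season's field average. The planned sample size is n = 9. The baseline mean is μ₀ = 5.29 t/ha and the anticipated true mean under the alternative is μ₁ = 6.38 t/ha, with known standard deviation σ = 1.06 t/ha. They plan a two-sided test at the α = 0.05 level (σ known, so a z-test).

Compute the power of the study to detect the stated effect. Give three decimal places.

Power ≈ 0.870

Standardized effect: d = |μ₁ − μ₀| / σ = |6.38 − 5.29| / 1.06 = 1.0283
Noncentrality parameter: δ = d·√n = 1.0283 × √9 = 3.0849
Critical value for a two-sided test at α = 0.05: z_{α/2} = 1.960.
Power = Φ(δ − 1.960) + Φ(−δ − 1.960) = Φ(1.125) + Φ(-5.045) = 0.8697 + 0.0000 = 0.8697.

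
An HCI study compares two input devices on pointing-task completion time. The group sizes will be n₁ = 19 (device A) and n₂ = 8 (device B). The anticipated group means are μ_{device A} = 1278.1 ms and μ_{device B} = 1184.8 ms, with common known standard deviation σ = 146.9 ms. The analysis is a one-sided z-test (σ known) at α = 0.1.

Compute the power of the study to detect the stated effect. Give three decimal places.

Power ≈ 0.589

Standardized effect: d = |μ_{device A} − μ_{device B}| / σ = |1278.1 − 1184.8| / 146.9 = 0.6351
Noncentrality parameter: δ = d / √(1/n₁ + 1/n₂) = 0.6351 / √(1/19 + 1/8) = 1.5070
Critical value for a one-sided test at α = 0.1: z_α = 1.282.
Power = P(Z > 1.282 − δ) = Φ(0.225) = 0.5892.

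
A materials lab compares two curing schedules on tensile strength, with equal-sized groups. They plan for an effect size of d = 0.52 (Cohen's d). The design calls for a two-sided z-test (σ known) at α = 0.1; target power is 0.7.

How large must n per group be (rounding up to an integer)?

n = 35 per group

For power 0.7 need Φ(δ − z_{0.05}) = 0.7, so δ = z_{0.05} + z_{0.30} = 1.645 + 0.524 = 2.169.
(For δ > 0 the lower-tail rejection region contributes negligibly to power, so the one-term inversion is standard.)
δ = d·√(n/2) ⇒ n = 2(δ/d)² = 2 × (2.169 / 0.52)² = 34.81.
Round up to the next whole unit.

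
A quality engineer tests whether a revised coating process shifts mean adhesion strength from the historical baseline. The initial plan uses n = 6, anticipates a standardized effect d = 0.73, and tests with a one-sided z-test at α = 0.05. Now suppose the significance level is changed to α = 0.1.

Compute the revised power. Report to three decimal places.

δ = d·√n = 0.73 × √6 = 1.7881 (unchanged). New critical value: z_{0.1} = 1.282.
Revised power = P(Z > 1.282 − δ) = Φ(0.507) = 0.6938.

Power ≈ 0.694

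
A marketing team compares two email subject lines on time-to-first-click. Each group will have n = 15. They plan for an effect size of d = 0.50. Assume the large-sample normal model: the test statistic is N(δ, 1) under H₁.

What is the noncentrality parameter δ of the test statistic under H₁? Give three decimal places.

The noncentrality parameter scales effect size by the design's sample-size factor: δ = d·√(n/2) = 0.50 × √(15/2) = 1.3693

δ ≈ 1.369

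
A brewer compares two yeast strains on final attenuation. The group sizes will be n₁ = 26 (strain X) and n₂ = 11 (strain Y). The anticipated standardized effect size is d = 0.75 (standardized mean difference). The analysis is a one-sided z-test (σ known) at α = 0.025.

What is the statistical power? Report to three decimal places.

Noncentrality parameter: δ = d / √(1/n₁ + 1/n₂) = 0.75 / √(1/26 + 1/11) = 2.0852
Critical value for a one-sided test at α = 0.025: z_α = 1.960.
Power = Φ(δ − 1.960) = Φ(0.125) = 0.5498.

Power ≈ 0.550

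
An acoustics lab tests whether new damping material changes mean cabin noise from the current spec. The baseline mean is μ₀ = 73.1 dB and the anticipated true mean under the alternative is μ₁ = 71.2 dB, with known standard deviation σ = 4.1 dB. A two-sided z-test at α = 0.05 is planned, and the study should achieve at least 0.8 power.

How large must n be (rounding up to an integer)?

n = 37

Standardized effect: d = |μ₁ − μ₀| / σ = |71.2 − 73.1| / 4.1 = 0.4634
Set Φ(δ − 1.960) = 0.8; then δ − 1.960 = Φ⁻¹(0.8) = 0.842, giving δ = 2.802.
(The Φ(−δ − z_{α/2}) term is vanishingly small for δ > 0 and is dropped in the standard sample-size formula.)
δ = d·√n ⇒ n = (δ/d)² = (2.802 / 0.4634)² = 36.55.
Round up to the next whole unit.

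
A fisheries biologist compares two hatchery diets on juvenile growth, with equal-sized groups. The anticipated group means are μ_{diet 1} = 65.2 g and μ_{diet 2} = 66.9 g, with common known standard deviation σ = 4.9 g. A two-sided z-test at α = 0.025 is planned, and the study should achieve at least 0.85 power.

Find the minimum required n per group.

n = 179 per group

Standardized effect: d = |μ_{diet 1} − μ_{diet 2}| / σ = |65.2 − 66.9| / 4.9 = 0.3469
Set Φ(δ − 2.241) = 0.85; then δ − 2.241 = Φ⁻¹(0.85) = 1.036, giving δ = 3.278.
(The Φ(−δ − z_{α/2}) term is vanishingly small for δ > 0 and is dropped in the standard sample-size formula.)
δ = d·√(n/2) ⇒ n = 2(δ/d)² = 2 × (3.278 / 0.3469)² = 178.52.
Round up to the next whole unit.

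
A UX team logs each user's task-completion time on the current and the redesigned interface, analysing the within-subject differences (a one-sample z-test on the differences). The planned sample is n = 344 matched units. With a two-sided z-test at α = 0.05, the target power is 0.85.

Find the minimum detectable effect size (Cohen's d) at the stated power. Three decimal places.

Need Φ(δ − 1.960) = 0.85, so δ = 1.960 + 1.036 = 2.996.
(The second rejection-region term Φ(−δ − z_{α/2}) is negligible and dropped.)
δ = d·√n ⇒ d = δ/√n = 2.996/√344 = 0.1616.

d ≈ 0.162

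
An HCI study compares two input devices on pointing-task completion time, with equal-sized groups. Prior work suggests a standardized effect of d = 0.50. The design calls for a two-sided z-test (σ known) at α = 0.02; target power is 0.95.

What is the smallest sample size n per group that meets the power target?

For power 0.95 need Φ(δ − z_{0.01}) = 0.95, so δ = z_{0.01} + z_{0.05} = 2.326 + 1.645 = 3.971.
(The Φ(−δ − z_{α/2}) term is vanishingly small for δ > 0 and is dropped in the standard sample-size formula.)
δ = d·√(n/2) ⇒ n = 2(δ/d)² = 2 × (3.971 / 0.50)² = 126.16.
Rounding up, n = 127 per group.

n = 127 per group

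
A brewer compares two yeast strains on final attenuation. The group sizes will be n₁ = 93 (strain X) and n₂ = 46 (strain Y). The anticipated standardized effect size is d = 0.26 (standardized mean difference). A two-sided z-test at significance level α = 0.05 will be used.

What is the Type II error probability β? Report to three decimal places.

Noncentrality parameter: δ = d / √(1/n₁ + 1/n₂) = 0.26 / √(1/93 + 1/46) = 1.4424
Critical value for a two-sided test at α = 0.05: z_{α/2} = 1.960.
Power = Φ(δ − 1.960) + Φ(−δ − 1.960) = Φ(-0.518) + Φ(-3.402) = 0.3024 + 0.0003 = 0.3027.
Type II error: β = 1 − power = 1 − 0.3027 = 0.6973.

β ≈ 0.697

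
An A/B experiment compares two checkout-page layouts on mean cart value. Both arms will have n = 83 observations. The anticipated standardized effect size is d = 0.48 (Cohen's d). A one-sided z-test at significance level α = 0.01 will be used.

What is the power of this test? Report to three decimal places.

Power ≈ 0.778

Noncentrality parameter: δ = d·√(n/2) = 0.48 × √(83/2) = 3.0922
Critical value for a one-sided test at α = 0.01: z_α = 2.326.
Power = P(Z > 2.326 − δ) = Φ(0.766) = 0.7781.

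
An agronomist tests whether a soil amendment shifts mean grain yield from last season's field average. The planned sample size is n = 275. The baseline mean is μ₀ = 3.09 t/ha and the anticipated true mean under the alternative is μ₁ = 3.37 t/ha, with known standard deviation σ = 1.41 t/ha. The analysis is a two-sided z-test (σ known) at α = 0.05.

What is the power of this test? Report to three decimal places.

Power ≈ 0.909

Standardized effect: d = |μ₁ − μ₀| / σ = |3.37 − 3.09| / 1.41 = 0.1986
Noncentrality parameter: δ = d·√n = 0.1986 × √275 = 3.2931
Two-sided α = 0.05 → critical value z_{0.025} = 1.960.
Power = Φ(δ − 1.960) + Φ(−δ − 1.960) = Φ(1.333) + Φ(-5.253) = 0.9088 + 0.0000 = 0.9088.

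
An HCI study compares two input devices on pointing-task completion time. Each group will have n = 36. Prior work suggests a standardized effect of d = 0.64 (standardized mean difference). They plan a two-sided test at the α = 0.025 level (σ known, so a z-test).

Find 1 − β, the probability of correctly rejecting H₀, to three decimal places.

Power ≈ 0.682

Noncentrality parameter: δ = d·√(n/2) = 0.64 × √(36/2) = 2.7153
Critical value for a two-sided test at α = 0.025: z_{α/2} = 2.241.
Power = Φ(δ − 2.241) + Φ(−δ − 2.241) = Φ(0.474) + Φ(-4.957) = 0.6822 + 0.0000 = 0.6822.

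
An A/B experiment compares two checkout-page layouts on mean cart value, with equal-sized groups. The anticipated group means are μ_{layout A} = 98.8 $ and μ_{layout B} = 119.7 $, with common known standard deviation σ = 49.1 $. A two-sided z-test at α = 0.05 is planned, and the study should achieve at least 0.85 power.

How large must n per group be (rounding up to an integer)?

Standardized effect: d = |μ_{layout A} − μ_{layout B}| / σ = |98.8 − 119.7| / 49.1 = 0.4257
Set Φ(δ − 1.960) = 0.85; then δ − 1.960 = Φ⁻¹(0.85) = 1.036, giving δ = 2.996.
(For δ > 0 the lower-tail rejection region contributes negligibly to power, so the one-term inversion is standard.)
δ = d·√(n/2) ⇒ n = 2(δ/d)² = 2 × (2.996 / 0.4257)² = 99.11.
Round up to the next whole unit.

n = 100 per group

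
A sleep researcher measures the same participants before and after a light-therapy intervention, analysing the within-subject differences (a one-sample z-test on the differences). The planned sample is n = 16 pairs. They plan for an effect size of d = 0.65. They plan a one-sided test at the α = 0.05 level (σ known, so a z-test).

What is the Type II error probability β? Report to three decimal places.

β ≈ 0.170

Noncentrality parameter: δ = d·√n = 0.65 × √16 = 2.6000
One-sided α = 0.05 → critical value z_{0.05} = 1.645.
Power = P(Z > 1.645 − δ) = Φ(0.955) = 0.8302.
Type II error: β = 1 − power = 1 − 0.8302 = 0.1698.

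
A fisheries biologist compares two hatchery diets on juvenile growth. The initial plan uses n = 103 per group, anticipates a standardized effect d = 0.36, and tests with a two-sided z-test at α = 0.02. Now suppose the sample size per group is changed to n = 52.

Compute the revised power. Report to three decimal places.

With n = 52 per group: δ = d·√(n/2) = 0.36 × √(52/2) = 1.8356. Critical value z_{0.01} = 2.326.
Revised power = Φ(δ − 2.326) + Φ(−δ − 2.326) = Φ(-0.491) + Φ(-4.162) = 0.3118 + 0.0000 = 0.3118.

Power ≈ 0.312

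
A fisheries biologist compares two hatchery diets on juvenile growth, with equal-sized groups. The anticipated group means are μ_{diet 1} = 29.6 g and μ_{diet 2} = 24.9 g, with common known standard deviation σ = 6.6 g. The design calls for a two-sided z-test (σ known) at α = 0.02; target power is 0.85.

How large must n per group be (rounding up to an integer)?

n = 45 per group

Standardized effect: d = |μ_{diet 1} − μ_{diet 2}| / σ = |29.6 − 24.9| / 6.6 = 0.7121
Set Φ(δ − 2.326) = 0.85; then δ − 2.326 = Φ⁻¹(0.85) = 1.036, giving δ = 3.363.
(The Φ(−δ − z_{α/2}) term is vanishingly small for δ > 0 and is dropped in the standard sample-size formula.)
δ = d·√(n/2) ⇒ n = 2(δ/d)² = 2 × (3.363 / 0.7121)² = 44.60.
Rounding up, n = 45 per group.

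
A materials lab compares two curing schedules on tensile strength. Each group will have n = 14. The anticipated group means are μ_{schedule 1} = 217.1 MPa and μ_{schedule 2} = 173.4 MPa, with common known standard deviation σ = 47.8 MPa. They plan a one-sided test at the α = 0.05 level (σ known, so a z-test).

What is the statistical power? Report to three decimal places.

Standardized effect: d = |μ_{schedule 1} − μ_{schedule 2}| / σ = |217.1 − 173.4| / 47.8 = 0.9142
Noncentrality parameter: δ = d·√(n/2) = 0.9142 × √(14/2) = 2.4188
Critical value for a one-sided test at α = 0.05: z_α = 1.645.
Power = P(Z > 1.645 − δ) = Φ(0.774) = 0.7805.

Power ≈ 0.781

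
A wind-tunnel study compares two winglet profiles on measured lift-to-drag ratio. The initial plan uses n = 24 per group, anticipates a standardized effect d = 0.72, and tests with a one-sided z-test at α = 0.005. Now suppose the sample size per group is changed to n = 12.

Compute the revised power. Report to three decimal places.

Power ≈ 0.208

With n = 12 per group: δ = d·√(n/2) = 0.72 × √(12/2) = 1.7636. Critical value z_{0.005} = 2.576.
Revised power = Φ(δ − 2.576) = Φ(-0.812) = 0.2083.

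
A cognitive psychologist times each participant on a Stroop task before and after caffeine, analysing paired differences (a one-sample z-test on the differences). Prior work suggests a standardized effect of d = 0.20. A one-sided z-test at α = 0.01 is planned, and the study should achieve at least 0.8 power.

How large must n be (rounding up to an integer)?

For power 0.8 need Φ(δ − z_{0.01}) = 0.8, so δ = z_{0.01} + z_{0.20} = 2.326 + 0.842 = 3.168.
δ = d·√n ⇒ n = (δ/d)² = (3.168 / 0.20)² = 250.90.
Rounding up, n = 251.

n = 251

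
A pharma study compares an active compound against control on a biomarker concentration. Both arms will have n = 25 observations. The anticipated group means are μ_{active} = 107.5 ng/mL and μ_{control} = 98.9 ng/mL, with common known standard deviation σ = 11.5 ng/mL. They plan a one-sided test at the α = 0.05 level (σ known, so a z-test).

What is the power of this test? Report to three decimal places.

Standardized effect: d = |μ_{active} − μ_{control}| / σ = |107.5 − 98.9| / 11.5 = 0.7478
Noncentrality parameter: δ = d·√(n/2) = 0.7478 × √(25/2) = 2.6440
One-sided α = 0.05 → critical value z_{0.05} = 1.645.
Power = P(Z > 1.645 − δ) = Φ(0.999) = 0.8411.

Power ≈ 0.841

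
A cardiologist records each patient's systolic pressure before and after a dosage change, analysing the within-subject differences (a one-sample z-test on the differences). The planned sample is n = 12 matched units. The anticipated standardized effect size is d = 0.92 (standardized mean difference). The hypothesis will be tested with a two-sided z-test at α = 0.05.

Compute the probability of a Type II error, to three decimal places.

Noncentrality parameter: δ = d·√n = 0.92 × √12 = 3.1870
Two-sided α = 0.05 → critical value z_{0.025} = 1.960.
Power = Φ(δ − 1.960) + Φ(−δ − 1.960) = Φ(1.227) + Φ(-5.147) = 0.8901 + 0.0000 = 0.8901.
Type II error: β = 1 − power = 1 − 0.8901 = 0.1099.

β ≈ 0.110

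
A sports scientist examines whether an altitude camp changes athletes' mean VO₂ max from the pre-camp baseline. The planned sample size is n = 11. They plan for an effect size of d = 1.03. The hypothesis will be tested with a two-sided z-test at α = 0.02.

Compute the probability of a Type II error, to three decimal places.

Noncentrality parameter: δ = d·√n = 1.03 × √11 = 3.4161
Two-sided α = 0.02 → critical value z_{0.01} = 2.326.
Power = Φ(δ − 2.326) + Φ(−δ − 2.326) = Φ(1.090) + Φ(-5.742) = 0.8621 + 0.0000 = 0.8621.
Type II error: β = 1 − power = 1 − 0.8621 = 0.1379.

β ≈ 0.138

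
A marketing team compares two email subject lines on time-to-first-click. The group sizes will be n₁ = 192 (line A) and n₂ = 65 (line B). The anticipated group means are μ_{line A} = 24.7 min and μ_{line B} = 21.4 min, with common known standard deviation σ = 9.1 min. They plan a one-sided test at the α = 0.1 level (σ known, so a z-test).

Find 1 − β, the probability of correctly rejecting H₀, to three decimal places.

Power ≈ 0.894

Standardized effect: d = |μ_{line A} − μ_{line B}| / σ = |24.7 − 21.4| / 9.1 = 0.3626
Noncentrality parameter: δ = d / √(1/n₁ + 1/n₂) = 0.3626 / √(1/192 + 1/65) = 2.5270
Critical value for a one-sided test at α = 0.1: z_α = 1.282.
Power = P(Z > 1.282 − δ) = Φ(1.245) = 0.8935.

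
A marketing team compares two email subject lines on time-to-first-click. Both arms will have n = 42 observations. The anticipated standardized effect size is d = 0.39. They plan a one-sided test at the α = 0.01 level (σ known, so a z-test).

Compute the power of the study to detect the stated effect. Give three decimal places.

Noncentrality parameter: δ = d·√(n/2) = 0.39 × √(42/2) = 1.7872
Critical value for a one-sided test at α = 0.01: z_α = 2.326.
Power = P(Z > 2.326 − δ) = Φ(-0.539) = 0.2949.

Power ≈ 0.295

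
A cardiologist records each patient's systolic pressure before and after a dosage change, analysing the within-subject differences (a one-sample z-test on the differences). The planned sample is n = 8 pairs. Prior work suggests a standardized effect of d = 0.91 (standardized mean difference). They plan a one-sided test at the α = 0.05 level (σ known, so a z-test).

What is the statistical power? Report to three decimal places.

Noncentrality parameter: λ = d·√n = 0.91 × √8 = 2.5739
Critical value for a one-sided test at α = 0.05: z_α = 1.645.
Power = Φ(λ − 1.645) = Φ(0.929) = 0.8236.

Power ≈ 0.824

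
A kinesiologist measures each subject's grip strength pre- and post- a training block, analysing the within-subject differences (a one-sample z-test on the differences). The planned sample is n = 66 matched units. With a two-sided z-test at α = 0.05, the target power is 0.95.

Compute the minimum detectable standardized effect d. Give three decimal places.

d ≈ 0.444

Need Φ(δ − 1.960) = 0.95, so δ = 1.960 + 1.645 = 3.605.
(Lower-tail contribution to power is negligible for δ > 0.)
δ = d·√n ⇒ d = δ/√n = 3.605/√66 = 0.4437.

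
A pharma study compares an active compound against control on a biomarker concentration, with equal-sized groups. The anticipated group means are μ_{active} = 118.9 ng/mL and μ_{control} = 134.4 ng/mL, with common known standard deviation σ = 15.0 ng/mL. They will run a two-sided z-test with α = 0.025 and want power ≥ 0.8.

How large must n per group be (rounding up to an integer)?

n = 18 per group

Standardized effect: d = |μ_{active} − μ_{control}| / σ = |118.9 − 134.4| / 15.0 = 1.0333
Set Φ(δ − 2.241) = 0.8; then δ − 2.241 = Φ⁻¹(0.8) = 0.842, giving δ = 3.083.
(The Φ(−δ − z_{α/2}) term is vanishingly small for δ > 0 and is dropped in the standard sample-size formula.)
δ = d·√(n/2) ⇒ n = 2(δ/d)² = 2 × (3.083 / 1.0333)² = 17.80.
Round up to the next whole unit.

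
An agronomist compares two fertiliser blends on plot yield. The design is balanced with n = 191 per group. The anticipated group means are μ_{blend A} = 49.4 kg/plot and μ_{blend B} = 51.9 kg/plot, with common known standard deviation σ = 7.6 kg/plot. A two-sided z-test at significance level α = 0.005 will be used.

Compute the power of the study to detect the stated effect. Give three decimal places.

Standardized effect: d = |μ_{blend A} − μ_{blend B}| / σ = |49.4 − 51.9| / 7.6 = 0.3289
Noncentrality parameter: δ = d·√(n/2) = 0.3289 × √(191/2) = 3.2146
Critical value for a two-sided test at α = 0.005: z_{α/2} = 2.807.
Power = Φ(δ − 2.807) + Φ(−δ − 2.807) = Φ(0.408) + Φ(-6.022) = 0.6582 + 0.0000 = 0.6582.

Power ≈ 0.658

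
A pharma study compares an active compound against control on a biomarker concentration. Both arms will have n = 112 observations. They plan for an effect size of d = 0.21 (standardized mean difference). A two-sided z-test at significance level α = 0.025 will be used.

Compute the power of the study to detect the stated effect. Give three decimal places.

Noncentrality parameter: δ = d·√(n/2) = 0.21 × √(112/2) = 1.5715
Two-sided α = 0.025 → critical value z_{0.0125} = 2.241.
Power = Φ(δ − 2.241) + Φ(−δ − 2.241) = Φ(-0.670) + Φ(-3.813) = 0.2515 + 0.0001 = 0.2515.

Power ≈ 0.252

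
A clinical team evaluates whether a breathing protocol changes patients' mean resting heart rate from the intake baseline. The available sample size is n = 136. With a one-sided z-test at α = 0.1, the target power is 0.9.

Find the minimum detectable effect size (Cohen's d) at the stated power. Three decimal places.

d ≈ 0.220

Need Φ(δ − 1.282) = 0.9, so δ = 1.282 + 1.282 = 2.563.
δ = d·√n ⇒ d = δ/√n = 2.563/√136 = 0.2198.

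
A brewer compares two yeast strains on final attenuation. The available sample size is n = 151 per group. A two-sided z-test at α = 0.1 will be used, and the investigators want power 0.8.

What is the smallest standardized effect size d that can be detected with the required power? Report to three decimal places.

d ≈ 0.286

Need Φ(δ − 1.645) = 0.8, so δ = 1.645 + 0.842 = 2.486.
(Lower-tail contribution to power is negligible for δ > 0.)
δ = d·√(n/2) ⇒ d = δ/√(n/2) = 2.486/√(151/2) = 0.2862.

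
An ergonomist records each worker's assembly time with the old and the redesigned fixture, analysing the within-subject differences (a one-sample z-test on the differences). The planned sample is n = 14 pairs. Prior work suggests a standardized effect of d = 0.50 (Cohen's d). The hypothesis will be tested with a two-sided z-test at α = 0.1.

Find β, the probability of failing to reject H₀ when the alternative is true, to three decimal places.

Noncentrality parameter: δ = d·√n = 0.50 × √14 = 1.8708
Two-sided α = 0.1 → critical value z_{0.05} = 1.645.
Power = Φ(δ − 1.645) + Φ(−δ − 1.645) = Φ(0.226) + Φ(-3.516) = 0.5894 + 0.0002 = 0.5896.
Type II error: β = 1 − power = 1 − 0.5896 = 0.4104.

β ≈ 0.410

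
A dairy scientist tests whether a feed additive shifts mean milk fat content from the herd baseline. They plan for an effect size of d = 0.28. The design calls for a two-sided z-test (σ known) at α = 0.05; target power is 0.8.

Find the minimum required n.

n = 101

Set Φ(δ − 1.960) = 0.8; then δ − 1.960 = Φ⁻¹(0.8) = 0.842, giving δ = 2.802.
(For δ > 0 the lower-tail rejection region contributes negligibly to power, so the one-term inversion is standard.)
δ = d·√n ⇒ n = (δ/d)² = (2.802 / 0.28)² = 100.11.
Round up to the next whole unit.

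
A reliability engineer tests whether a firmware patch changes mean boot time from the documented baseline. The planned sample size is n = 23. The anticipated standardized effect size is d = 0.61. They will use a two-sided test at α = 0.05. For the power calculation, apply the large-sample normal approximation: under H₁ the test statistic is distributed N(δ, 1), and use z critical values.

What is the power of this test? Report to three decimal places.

Noncentrality parameter: δ = d·√n = 0.61 × √23 = 2.9255
Two-sided α = 0.05 → critical value z_{0.025} = 1.960.
Power = Φ(δ − 1.960) + Φ(−δ − 1.960) = Φ(0.965) + Φ(-4.885) = 0.8329 + 0.0000 = 0.8329.

Power ≈ 0.833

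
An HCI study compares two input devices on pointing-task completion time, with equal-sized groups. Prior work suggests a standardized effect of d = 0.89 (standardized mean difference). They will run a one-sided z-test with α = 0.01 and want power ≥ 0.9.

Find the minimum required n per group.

n = 33 per group

For power 0.9 need Φ(δ − z_{0.01}) = 0.9, so δ = z_{0.01} + z_{0.10} = 2.326 + 1.282 = 3.608.
δ = d·√(n/2) ⇒ n = 2(δ/d)² = 2 × (3.608 / 0.89)² = 32.87.
Round up to the next whole unit.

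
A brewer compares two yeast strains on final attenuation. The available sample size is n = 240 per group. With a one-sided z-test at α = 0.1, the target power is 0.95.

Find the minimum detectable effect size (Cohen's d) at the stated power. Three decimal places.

Required noncentrality: δ = z_{0.1} + z_{0.05} = 1.282 + 1.645 = 2.926.
δ = d·√(n/2) ⇒ d = δ/√(n/2) = 2.926/√(240/2) = 0.2671.

d ≈ 0.267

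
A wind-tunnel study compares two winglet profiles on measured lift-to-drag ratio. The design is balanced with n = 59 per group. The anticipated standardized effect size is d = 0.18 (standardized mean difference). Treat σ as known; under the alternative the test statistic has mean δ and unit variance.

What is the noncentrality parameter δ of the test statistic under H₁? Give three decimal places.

δ = d·√(n/2) = 0.18 × √(59/2) = 0.9777

δ ≈ 0.978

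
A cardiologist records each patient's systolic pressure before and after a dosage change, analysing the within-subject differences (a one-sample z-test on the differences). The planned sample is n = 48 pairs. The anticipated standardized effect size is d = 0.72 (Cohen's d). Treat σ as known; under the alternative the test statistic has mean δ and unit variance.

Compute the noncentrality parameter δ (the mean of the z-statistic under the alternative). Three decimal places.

δ ≈ 4.988

δ = d·√n = 0.72 × √48 = 4.9883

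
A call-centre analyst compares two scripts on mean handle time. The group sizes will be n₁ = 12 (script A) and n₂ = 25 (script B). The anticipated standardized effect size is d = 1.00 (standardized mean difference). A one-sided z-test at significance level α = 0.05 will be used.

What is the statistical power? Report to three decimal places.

Noncentrality parameter: δ = d / √(1/n₁ + 1/n₂) = 1.00 / √(1/12 + 1/25) = 2.8475
One-sided α = 0.05 → critical value z_{0.05} = 1.645.
Power = P(Z > 1.645 − δ) = Φ(1.203) = 0.8854.

Power ≈ 0.885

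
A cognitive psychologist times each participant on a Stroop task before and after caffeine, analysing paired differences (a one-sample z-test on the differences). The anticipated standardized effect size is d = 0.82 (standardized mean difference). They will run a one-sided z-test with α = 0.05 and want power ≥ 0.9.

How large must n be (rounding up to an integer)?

n = 13

Set Φ(δ − 1.645) = 0.9; then δ − 1.645 = Φ⁻¹(0.9) = 1.282, giving δ = 2.926.
δ = d·√n ⇒ n = (δ/d)² = (2.926 / 0.82)² = 12.74.
Rounding up, n = 13.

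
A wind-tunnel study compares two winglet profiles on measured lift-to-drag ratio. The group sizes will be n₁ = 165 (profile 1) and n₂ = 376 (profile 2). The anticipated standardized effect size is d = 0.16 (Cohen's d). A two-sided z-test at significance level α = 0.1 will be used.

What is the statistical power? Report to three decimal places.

Power ≈ 0.528

Noncentrality parameter: δ = d / √(1/n₁ + 1/n₂) = 0.16 / √(1/165 + 1/376) = 1.7134
Two-sided α = 0.1 → critical value z_{0.05} = 1.645.
Power = Φ(δ − 1.645) + Φ(−δ − 1.645) = Φ(0.069) + Φ(-3.358) = 0.5273 + 0.0004 = 0.5277.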